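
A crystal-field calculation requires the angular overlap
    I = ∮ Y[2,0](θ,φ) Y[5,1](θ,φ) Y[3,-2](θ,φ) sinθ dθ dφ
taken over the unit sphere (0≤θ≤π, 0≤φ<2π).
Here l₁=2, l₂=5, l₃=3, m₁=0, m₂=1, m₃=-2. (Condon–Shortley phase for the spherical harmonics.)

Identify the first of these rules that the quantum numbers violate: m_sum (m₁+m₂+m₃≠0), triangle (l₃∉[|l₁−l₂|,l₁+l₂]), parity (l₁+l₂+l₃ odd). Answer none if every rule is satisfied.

m₁+m₂+m₃ = 0 + 1 − 2 = -1  ✗
triangle: |2−5|=3 ≤ l₃=3 ≤ 2+5=7
parity: l₁+l₂+l₃ = 10 is even

m_sum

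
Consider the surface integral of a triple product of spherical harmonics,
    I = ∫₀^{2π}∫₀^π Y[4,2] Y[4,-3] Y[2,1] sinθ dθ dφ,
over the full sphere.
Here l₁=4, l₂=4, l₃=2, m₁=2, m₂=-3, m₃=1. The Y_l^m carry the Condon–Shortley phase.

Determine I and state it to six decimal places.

Checks pass: Σm=0; 10 even; l₃=2∈[0,8].
(2·4+1)(2·4+1)(2·2+1) = 405
Δ: 6! 2! 2! / 11! → 1/13860
sum: t=2:+1/192 t=3:−1/36 t=4:+1/192 = -5/288
3j²(4 4 2; 0 0 0) = Δ·Π!·Σ² = 20/693  (sign -1)
sum: t=0:+1/1440 t=1:−1/240 = -1/288
3j²(4 4 2; 2 -3 1) = Δ·Π!·Σ² = 5/132  (sign +1)
combine: 4πI² = 405·20/693·5/132 = 375/847
take √, sign -1: I = -0.18770204

-0.187702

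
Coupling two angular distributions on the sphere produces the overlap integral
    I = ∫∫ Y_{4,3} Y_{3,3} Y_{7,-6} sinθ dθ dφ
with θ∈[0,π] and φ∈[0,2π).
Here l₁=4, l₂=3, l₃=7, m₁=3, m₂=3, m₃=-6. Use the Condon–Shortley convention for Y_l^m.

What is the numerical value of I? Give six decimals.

Rules hold: Σm=0, L=14 even, 1≤7≤7.
N = 9·7·15 = 945
Δ = 0!·8!·6!/15! = 1/45045
Racah Σ t=0..0: t=0:+1/20736 = 1/20736
⇒ 3j(4 3 7; 0 0 0)² = 35/1287, sgn -1
Racah Σ t=0..0: t=0:+1/3628800 = 1/3628800
⇒ 3j(4 3 7; 3 3 -6)² = 4/105, sgn -1
4πI² = N·(3j₀)²·(3jₘ)² = 140/143
I = +1·√(0.979021/4π) = 0.27912007

0.279120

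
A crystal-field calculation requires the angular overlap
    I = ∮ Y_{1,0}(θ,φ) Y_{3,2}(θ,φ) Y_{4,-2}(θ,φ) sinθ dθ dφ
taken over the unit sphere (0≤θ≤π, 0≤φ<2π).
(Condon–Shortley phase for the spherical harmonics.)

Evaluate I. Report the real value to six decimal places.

0.213244

m-sum 0 ✓  L=8 even ✓  2≤4≤4 ✓
Π(2lᵢ+1) = 3×7×9 = 189
triangle coeff Δ(1,3,4) = 1/252
Σ_t [0,0]: t=0:+1/36 = 1/36
(3j)²=4/63 [(1 3 4; 0 0 0)], sign=+1
Σ_t [0,0]: t=0:+1/120 = 1/120
(3j)²=1/21 [(1 3 4; 0 2 -2)], sign=+1
⇒ 4πI² = 4/7
I = (+1)√(4/7/(4π)) = 0.21324362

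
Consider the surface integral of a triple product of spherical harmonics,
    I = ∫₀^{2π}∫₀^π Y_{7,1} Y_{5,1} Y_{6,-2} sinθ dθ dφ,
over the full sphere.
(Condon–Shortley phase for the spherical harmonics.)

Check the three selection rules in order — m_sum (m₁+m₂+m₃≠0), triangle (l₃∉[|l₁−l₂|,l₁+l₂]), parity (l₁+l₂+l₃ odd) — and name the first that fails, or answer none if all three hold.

m₁+m₂+m₃ = 1 + 1 − 2 = 0  ✓
triangle: |7−5|=2 ≤ l₃=6 ≤ 7+5=12  ✓
parity: l₁+l₂+l₃ = 18 is even  ✓

none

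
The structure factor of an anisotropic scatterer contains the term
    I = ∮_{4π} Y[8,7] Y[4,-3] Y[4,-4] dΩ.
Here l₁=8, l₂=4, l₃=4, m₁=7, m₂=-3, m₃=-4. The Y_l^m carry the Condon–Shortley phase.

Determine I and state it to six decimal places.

Checks pass: Σm=0; 16 even; l₃=4∈[4,12].
(2·8+1)(2·4+1)(2·4+1) = 1377
Δ: 8! 8! 0! / 17! → 1/218790
sum: t=4:+1/331776 = 1/331776
3j²(8 4 4; 0 0 0) = Δ·Π!·Σ² = 490/21879  (sign +1)
sum: t=1:−1/203212800 = -1/203212800
3j²(8 4 4; 7 -3 -4) = Δ·Π!·Σ² = 1/34  (sign -1)
combine: 4πI² = 1377·490/21879·1/34 = 2205/2431
take √, sign -1: I = -0.26866240

-0.268662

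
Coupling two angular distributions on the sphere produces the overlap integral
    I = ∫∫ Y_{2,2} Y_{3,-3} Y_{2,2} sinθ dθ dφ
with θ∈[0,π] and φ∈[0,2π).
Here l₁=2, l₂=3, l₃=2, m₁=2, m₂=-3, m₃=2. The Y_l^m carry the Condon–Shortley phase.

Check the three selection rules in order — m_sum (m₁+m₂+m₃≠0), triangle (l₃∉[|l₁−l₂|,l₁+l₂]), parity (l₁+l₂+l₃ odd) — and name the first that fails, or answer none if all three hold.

m₁+m₂+m₃ = 2 − 3 + 2 = 1  ✗
triangle: |2−3|=1 ≤ l₃=2 ≤ 2+3=5
parity: l₁+l₂+l₃ = 7 is odd

m_sum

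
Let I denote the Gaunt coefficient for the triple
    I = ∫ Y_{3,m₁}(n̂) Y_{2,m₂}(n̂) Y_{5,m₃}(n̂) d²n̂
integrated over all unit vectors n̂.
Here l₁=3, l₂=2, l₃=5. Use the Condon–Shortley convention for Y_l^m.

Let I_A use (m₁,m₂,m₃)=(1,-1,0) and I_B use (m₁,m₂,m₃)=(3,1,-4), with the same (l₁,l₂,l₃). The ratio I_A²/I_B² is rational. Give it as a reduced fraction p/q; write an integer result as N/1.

l's match ⇒ only the (l;m) 3-j factors differ between A and B.
A: triangle coeff Δ(3,2,5) = 1/2310; Σ_t [0,0]: t=0:+1/288 = 1/288; (3j)²=5/231 [(3 2 5; 1 -1 0)], sign=-1
B: triangle coeff Δ(3,2,5) = 1/2310; Σ_t [0,0]: t=0:+1/4320 = 1/4320; (3j)²=2/55 [(3 2 5; 3 1 -4)], sign=-1
I_A²/I_B² = (5/231)/(2/55) = 25/42

25/42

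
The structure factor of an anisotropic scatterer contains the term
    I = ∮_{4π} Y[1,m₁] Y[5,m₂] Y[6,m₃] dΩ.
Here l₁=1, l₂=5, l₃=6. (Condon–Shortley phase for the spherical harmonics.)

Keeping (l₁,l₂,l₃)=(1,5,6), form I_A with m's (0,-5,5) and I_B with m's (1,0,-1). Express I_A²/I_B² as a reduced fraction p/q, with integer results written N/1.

11/21

Same 1,5,6: normalisation and zero-m 3j drop out of the ratio.
A: Δ: 0! 2! 10! / 13! → 1/858; sum: t=0:+1/3628800 = 1/3628800; 3j²(1 5 6; 0 -5 5) = Δ·Π!·Σ² = 1/78  (sign -1)
B: Δ: 0! 2! 10! / 13! → 1/858; sum: t=0:+1/28800 = 1/28800; 3j²(1 5 6; 1 0 -1) = Δ·Π!·Σ² = 7/286  (sign -1)
I_A²/I_B² = (1/78)/(7/286) = 11/21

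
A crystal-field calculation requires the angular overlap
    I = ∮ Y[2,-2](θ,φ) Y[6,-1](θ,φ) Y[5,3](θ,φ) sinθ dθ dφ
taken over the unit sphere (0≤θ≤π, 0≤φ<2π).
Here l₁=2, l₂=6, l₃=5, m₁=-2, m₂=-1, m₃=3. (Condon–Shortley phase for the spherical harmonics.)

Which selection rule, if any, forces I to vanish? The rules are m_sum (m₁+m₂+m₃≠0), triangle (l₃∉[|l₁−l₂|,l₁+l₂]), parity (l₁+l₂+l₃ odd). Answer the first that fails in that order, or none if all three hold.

azimuthal sum: -2 − 1 + 3 = 0  ✓
4 ≤ 5 ≤ 8 (triangle on l)  ✓
L = 2 + 6 + 5 = 13 (odd)  ✗

parity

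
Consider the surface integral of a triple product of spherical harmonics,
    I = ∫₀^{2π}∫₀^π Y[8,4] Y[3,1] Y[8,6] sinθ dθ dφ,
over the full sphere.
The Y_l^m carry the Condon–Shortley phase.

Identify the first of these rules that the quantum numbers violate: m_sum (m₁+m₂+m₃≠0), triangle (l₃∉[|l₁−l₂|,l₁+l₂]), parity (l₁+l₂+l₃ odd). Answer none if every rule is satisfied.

m₁+m₂+m₃ = 4 + 1 + 6 = 11  ✗
triangle: |8−3|=5 ≤ l₃=8 ≤ 8+3=11
parity: l₁+l₂+l₃ = 19 is odd

m_sum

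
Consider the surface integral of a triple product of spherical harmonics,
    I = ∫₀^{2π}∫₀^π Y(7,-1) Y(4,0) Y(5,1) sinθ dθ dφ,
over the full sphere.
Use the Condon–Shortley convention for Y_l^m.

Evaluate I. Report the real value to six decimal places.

-0.112008

Rules hold: Σm=0, L=16 even, 3≤5≤11.
N = 15·9·11 = 1485
Δ = 6!·8!·2!/17! = 1/6126120
Racah Σ t=2..4: t=2:+1/69120 t=3:−1/20736 t=4:+1/69120 = -1/51840
⇒ 3j(7 4 5; 0 0 0)² = 280/21879, sgn +1
Racah Σ t=2..4: t=2:+1/138240 t=3:−1/25920 t=4:+1/55296 = -11/829440
⇒ 3j(7 4 5; -1 0 1)² = 11/1326, sgn -1
4πI² = N·(3j₀)²·(3jₘ)² = 7700/48841
I = -1·√(0.157654/4π) = -0.11200777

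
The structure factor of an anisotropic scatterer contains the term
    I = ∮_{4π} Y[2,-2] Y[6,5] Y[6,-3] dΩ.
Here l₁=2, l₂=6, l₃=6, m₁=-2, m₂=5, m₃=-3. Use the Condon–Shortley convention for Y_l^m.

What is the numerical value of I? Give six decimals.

m-sum 0 ✓  L=14 even ✓  4≤6≤8 ✓
Π(2lᵢ+1) = 5×13×13 = 845
triangle coeff Δ(2,6,6) = 1/90090
Σ_t [0,2]: t=0:+1/69120 t=1:−1/14400 t=2:+1/69120 = -7/172800
(3j)²=14/715 [(2 6 6; 0 0 0)], sign=-1
Σ_t [2,2]: t=2:+1/1451520 = 1/1451520
(3j)²=1/91 [(2 6 6; -2 5 -3)], sign=-1
⇒ 4πI² = 2/11
I = (+1)√(2/11/(4π)) = 0.12028562

0.120286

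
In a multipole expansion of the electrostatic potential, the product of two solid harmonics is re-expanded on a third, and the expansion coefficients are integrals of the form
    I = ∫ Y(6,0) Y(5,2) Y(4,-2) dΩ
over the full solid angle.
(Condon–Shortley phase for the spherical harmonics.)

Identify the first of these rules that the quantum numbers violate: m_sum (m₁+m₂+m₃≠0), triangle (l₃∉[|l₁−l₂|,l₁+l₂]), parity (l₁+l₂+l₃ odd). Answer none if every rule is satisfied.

Σmᵢ = 0  ✓
l₃∈[|l₁−l₂|,l₁+l₂]=[1,11], have l₃=4  ✓
Σlᵢ = 15 ⇒ odd  ✗

parity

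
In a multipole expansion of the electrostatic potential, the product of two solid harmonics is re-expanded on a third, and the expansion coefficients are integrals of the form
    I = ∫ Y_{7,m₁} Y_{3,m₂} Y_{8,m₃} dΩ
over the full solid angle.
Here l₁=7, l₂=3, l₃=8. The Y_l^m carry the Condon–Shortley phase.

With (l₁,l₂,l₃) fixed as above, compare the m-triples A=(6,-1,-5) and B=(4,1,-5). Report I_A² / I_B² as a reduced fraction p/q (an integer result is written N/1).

6656/3481

Shared (l₁,l₂,l₃)=(7,3,8): N and (l;000)² cancel in I_A²/I_B².
A: Δ = 2!·12!·4!/19! = 1/5290740; Racah Σ t=0..1: t=0:+1/319334400 t=1:−1/2874009600 = 1/359251200; ⇒ 3j(7 3 8; 6 -1 -5)² = 1664/101745, sgn -1
B: Δ = 2!·12!·4!/19! = 1/5290740; Racah Σ t=0..2: t=0:+1/104509440 t=1:−1/43545600 t=2:+1/319334400 = -59/5748019200; ⇒ 3j(7 3 8; 4 1 -5)² = 3481/406980, sgn +1
I_A²/I_B² = (1664/101745)/(3481/406980) = 6656/3481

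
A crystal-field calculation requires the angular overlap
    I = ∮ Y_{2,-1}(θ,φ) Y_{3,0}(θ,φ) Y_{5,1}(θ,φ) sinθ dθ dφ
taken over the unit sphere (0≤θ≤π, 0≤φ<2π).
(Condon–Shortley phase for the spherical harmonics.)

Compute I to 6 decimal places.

-0.214318

m-sum 0 ✓  L=10 even ✓  1≤5≤5 ✓
Π(2lᵢ+1) = 5×7×11 = 385
triangle coeff Δ(2,3,5) = 1/2310
Σ_t [0,0]: t=0:+1/144 = 1/144
(3j)²=10/231 [(2 3 5; 0 0 0)], sign=-1
Σ_t [0,0]: t=0:+1/216 = 1/216
(3j)²=8/231 [(2 3 5; -1 0 1)], sign=+1
⇒ 4πI² = 400/693
I = (-1)√(400/693/(4π)) = -0.21431790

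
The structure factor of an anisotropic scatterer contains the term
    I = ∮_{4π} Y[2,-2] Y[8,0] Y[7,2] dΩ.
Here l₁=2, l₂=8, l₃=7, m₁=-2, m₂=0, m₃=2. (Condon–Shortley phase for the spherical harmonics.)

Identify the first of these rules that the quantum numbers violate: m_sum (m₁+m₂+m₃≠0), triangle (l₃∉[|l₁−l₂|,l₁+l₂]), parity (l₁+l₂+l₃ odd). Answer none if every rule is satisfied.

Σmᵢ = 0  ✓
l₃∈[|l₁−l₂|,l₁+l₂]=[6,10], have l₃=7  ✓
Σlᵢ = 17 ⇒ odd  ✗

parity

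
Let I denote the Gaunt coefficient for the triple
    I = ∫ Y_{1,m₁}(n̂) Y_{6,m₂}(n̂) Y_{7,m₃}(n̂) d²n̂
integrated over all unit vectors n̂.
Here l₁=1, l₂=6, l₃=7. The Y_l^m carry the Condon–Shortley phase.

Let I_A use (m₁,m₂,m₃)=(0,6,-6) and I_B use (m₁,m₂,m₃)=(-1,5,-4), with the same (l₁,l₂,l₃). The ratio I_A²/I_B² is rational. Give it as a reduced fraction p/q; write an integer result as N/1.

Shared (l₁,l₂,l₃)=(1,6,7): N and (l;000)² cancel in I_A²/I_B².
A: Δ = 0!·2!·12!/15! = 1/1365; Racah Σ t=0..0: t=0:+1/479001600 = 1/479001600; ⇒ 3j(1 6 7; 0 6 -6)² = 1/105, sgn -1
B: Δ = 0!·2!·12!/15! = 1/1365; Racah Σ t=0..0: t=0:+1/79833600 = 1/79833600; ⇒ 3j(1 6 7; -1 5 -4)² = 1/455, sgn -1
I_A²/I_B² = (1/105)/(1/455) = 13/3

13/3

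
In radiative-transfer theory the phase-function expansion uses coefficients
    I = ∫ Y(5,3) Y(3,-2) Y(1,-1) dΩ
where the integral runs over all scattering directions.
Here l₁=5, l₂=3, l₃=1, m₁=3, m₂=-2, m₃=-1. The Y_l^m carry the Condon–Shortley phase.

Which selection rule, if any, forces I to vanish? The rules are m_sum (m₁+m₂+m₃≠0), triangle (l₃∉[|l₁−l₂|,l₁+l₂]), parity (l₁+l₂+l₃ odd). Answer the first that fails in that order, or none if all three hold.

triangle

azimuthal sum: 3 − 2 − 1 = 0  ✓
2 ≤ 1 ≤ 8 (triangle on l)  ✗
L = 5 + 3 + 1 = 9 (odd)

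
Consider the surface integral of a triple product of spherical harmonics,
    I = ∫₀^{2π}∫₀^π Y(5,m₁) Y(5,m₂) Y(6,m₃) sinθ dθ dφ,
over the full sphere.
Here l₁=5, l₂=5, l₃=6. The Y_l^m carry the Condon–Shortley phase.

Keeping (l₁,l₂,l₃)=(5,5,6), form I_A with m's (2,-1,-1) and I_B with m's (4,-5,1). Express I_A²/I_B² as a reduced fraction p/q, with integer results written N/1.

512/315

Shared (l₁,l₂,l₃)=(5,5,6): N and (l;000)² cancel in I_A²/I_B².
A: Δ = 4!·6!·6!/17! = 1/28588560; Racah Σ t=0..3: t=0:+1/41472 t=1:−1/10368 t=2:+1/23040 t=3:−1/518400 = -1/32400; ⇒ 3j(5 5 6; 2 -1 -1)² = 128/12155, sgn +1
B: Δ = 4!·6!·6!/17! = 1/28588560; Racah Σ t=0..0: t=0:+1/2073600 = 1/2073600; ⇒ 3j(5 5 6; 4 -5 1)² = 63/9724, sgn -1
I_A²/I_B² = (128/12155)/(63/9724) = 512/315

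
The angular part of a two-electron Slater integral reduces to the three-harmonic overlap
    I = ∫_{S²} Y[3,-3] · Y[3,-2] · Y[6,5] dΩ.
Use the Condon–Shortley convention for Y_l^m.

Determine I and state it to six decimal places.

Checks pass: Σm=0; 12 even; l₃=6∈[0,6].
(2·3+1)(2·3+1)(2·6+1) = 637
Δ: 0! 6! 6! / 13! → 1/12012
sum: t=0:+1/1296 = 1/1296
3j²(3 3 6; 0 0 0) = Δ·Π!·Σ² = 100/3003  (sign +1)
sum: t=0:+1/86400 = 1/86400
3j²(3 3 6; -3 -2 5) = Δ·Π!·Σ² = 1/26  (sign -1)
combine: 4πI² = 637·100/3003·1/26 = 350/429
take √, sign -1: I = -0.25480060

-0.254801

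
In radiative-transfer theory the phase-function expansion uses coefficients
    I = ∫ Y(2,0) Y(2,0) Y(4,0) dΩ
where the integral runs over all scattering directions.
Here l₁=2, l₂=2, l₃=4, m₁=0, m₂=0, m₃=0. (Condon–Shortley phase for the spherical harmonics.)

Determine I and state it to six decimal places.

Rules hold: Σm=0, L=8 even, 0≤4≤4.
N = 5·5·9 = 225
Δ = 0!·4!·4!/9! = 1/630
Racah Σ t=0..0: t=0:+1/16 = 1/16
⇒ 3j(2 2 4; 0 0 0)² = 2/35, sgn +1
(m-triple is (0,0,0) — same symbol as above.)
4πI² = N·(3j₀)²·(3jₘ)² = 36/49
I = +1·√(0.734694/4π) = 0.24179554

0.241796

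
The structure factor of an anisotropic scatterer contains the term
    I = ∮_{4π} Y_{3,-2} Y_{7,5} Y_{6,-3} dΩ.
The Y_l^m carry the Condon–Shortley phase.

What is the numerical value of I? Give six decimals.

-0.123141

Checks pass: Σm=0; 16 even; l₃=6∈[4,10].
(2·3+1)(2·7+1)(2·6+1) = 1365
Δ: 4! 2! 10! / 17! → 1/2042040
sum: t=1:−1/207360 t=2:+1/57600 t=3:−1/207360 = 1/129600
3j²(3 7 6; 0 0 0) = Δ·Π!·Σ² = 168/12155  (sign +1)
sum: t=3:−1/4354560 t=4:+1/1935360 = 1/3483648
3j²(3 7 6; -2 5 -3) = Δ·Π!·Σ² = 125/12376  (sign -1)
combine: 4πI² = 1365·168/12155·125/12376 = 7875/41327
take √, sign -1: I = -0.12314121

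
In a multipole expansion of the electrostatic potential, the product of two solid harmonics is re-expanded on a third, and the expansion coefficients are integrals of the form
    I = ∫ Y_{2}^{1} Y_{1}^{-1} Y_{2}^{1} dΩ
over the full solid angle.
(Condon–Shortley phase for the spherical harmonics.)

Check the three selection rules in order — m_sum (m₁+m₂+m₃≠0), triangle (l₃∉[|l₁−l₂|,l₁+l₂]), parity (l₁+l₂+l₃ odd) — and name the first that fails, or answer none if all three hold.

m_sum

Σmᵢ = 1  ✗
l₃∈[|l₁−l₂|,l₁+l₂]=[1,3], have l₃=2
Σlᵢ = 5 ⇒ odd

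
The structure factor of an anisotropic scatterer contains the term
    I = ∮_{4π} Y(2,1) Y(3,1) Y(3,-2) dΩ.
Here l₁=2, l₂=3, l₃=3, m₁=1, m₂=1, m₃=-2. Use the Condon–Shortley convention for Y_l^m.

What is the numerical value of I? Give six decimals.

Rules hold: Σm=0, L=8 even, 1≤3≤5.
N = 5·7·7 = 245
Δ = 2!·2!·4!/9! = 1/3780
Racah Σ t=0..2: t=0:+1/24 t=1:−1/4 t=2:+1/24 = -1/6
⇒ 3j(2 3 3; 0 0 0)² = 4/105, sgn +1
Racah Σ t=0..1: t=0:+1/48 t=1:−1/12 = -1/16
⇒ 3j(2 3 3; 1 1 -2)² = 1/28, sgn +1
4πI² = N·(3j₀)²·(3jₘ)² = 1/3
I = +1·√(0.333333/4π) = 0.16286750

0.162868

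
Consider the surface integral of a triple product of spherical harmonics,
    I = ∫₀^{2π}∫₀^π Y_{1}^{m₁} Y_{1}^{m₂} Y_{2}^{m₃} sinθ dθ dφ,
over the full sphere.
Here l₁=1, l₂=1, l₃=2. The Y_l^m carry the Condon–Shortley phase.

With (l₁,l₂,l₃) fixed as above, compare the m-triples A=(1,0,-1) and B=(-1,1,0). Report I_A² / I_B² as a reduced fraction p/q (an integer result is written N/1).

Same 1,1,2: normalisation and zero-m 3j drop out of the ratio.
A: Δ: 0! 2! 2! / 5! → 1/30; sum: t=0:+1/2 = 1/2; 3j²(1 1 2; 1 0 -1) = Δ·Π!·Σ² = 1/10  (sign -1)
B: Δ: 0! 2! 2! / 5! → 1/30; sum: t=0:+1/4 = 1/4; 3j²(1 1 2; -1 1 0) = Δ·Π!·Σ² = 1/30  (sign +1)
I_A²/I_B² = (1/10)/(1/30) = 3/1

3/1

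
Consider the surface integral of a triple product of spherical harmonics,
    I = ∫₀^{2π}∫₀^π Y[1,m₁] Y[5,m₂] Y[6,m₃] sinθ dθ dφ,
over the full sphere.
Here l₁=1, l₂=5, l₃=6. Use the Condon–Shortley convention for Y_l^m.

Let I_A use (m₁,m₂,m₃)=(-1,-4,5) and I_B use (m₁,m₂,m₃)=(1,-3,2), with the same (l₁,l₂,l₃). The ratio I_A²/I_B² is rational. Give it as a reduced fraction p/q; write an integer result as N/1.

55/6

Shared (l₁,l₂,l₃)=(1,5,6): N and (l;000)² cancel in I_A²/I_B².
A: Δ = 0!·2!·10!/13! = 1/858; Racah Σ t=0..0: t=0:+1/725760 = 1/725760; ⇒ 3j(1 5 6; -1 -4 5)² = 5/78, sgn -1
B: Δ = 0!·2!·10!/13! = 1/858; Racah Σ t=0..0: t=0:+1/161280 = 1/161280; ⇒ 3j(1 5 6; 1 -3 2)² = 1/143, sgn +1
I_A²/I_B² = (5/78)/(1/143) = 55/6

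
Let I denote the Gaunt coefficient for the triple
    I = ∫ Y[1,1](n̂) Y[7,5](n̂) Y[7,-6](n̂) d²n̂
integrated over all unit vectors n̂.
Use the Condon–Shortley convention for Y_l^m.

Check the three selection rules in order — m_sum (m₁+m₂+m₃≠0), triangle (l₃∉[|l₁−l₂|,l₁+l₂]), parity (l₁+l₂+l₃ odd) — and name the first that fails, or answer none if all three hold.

Σmᵢ = 0  ✓
l₃∈[|l₁−l₂|,l₁+l₂]=[6,8], have l₃=7  ✓
Σlᵢ = 15 ⇒ odd  ✗

parity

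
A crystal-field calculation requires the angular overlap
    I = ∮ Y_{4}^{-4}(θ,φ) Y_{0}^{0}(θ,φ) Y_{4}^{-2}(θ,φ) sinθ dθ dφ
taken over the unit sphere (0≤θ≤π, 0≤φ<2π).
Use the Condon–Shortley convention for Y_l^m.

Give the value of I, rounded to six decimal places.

0.000000

m-sum = -4 + 0 − 2 = -6 ≠ 0 ⇒ I = 0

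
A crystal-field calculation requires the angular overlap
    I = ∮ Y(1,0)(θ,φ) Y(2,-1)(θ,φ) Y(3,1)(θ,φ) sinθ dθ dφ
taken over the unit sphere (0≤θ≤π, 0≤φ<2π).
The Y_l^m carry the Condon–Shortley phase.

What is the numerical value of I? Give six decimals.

Rules hold: Σm=0, L=6 even, 1≤3≤3.
N = 3·5·7 = 105
Δ = 0!·2!·4!/7! = 1/105
Racah Σ t=0..0: t=0:+1/4 = 1/4
⇒ 3j(1 2 3; 0 0 0)² = 3/35, sgn -1
Racah Σ t=0..0: t=0:+1/6 = 1/6
⇒ 3j(1 2 3; 0 -1 1)² = 8/105, sgn +1
4πI² = N·(3j₀)²·(3jₘ)² = 24/35
I = -1·√(0.685714/4π) = -0.23359668

-0.233597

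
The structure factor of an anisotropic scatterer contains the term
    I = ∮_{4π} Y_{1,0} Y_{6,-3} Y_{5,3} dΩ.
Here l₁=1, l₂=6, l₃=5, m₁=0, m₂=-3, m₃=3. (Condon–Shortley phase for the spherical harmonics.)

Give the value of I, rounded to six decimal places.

-0.212310

Checks pass: Σm=0; 12 even; l₃=5∈[5,7].
(2·1+1)(2·6+1)(2·5+1) = 429
Δ: 2! 0! 10! / 13! → 1/858
sum: t=1:−1/14400 = -1/14400
3j²(1 6 5; 0 0 0) = Δ·Π!·Σ² = 6/143  (sign +1)
sum: t=1:−1/80640 = -1/80640
3j²(1 6 5; 0 -3 3) = Δ·Π!·Σ² = 9/286  (sign -1)
combine: 4πI² = 429·6/143·9/286 = 81/143
take √, sign -1: I = -0.21230956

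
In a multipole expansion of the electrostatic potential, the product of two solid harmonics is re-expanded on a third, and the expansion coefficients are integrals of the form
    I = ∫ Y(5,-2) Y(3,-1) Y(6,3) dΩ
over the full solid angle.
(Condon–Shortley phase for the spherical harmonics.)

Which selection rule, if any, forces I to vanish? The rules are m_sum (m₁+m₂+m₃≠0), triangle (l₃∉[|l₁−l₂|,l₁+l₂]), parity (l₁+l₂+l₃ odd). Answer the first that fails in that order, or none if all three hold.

none

azimuthal sum: -2 − 1 + 3 = 0  ✓
2 ≤ 6 ≤ 8 (triangle on l)  ✓
L = 5 + 3 + 6 = 14 (even)  ✓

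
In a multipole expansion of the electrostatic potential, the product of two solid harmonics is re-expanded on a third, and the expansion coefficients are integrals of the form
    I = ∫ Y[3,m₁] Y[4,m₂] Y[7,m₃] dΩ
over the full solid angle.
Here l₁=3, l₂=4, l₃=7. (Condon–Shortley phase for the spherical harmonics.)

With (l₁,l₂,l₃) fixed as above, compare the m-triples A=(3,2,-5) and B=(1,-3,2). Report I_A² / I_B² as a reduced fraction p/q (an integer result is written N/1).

Same 3,4,7: normalisation and zero-m 3j drop out of the ratio.
A: Δ: 0! 6! 8! / 15! → 1/45045; sum: t=0:+1/1036800 = 1/1036800; 3j²(3 4 7; 3 2 -5) = Δ·Π!·Σ² = 4/195  (sign +1)
B: Δ: 0! 6! 8! / 15! → 1/45045; sum: t=0:+1/241920 = 1/241920; 3j²(3 4 7; 1 -3 2) = Δ·Π!·Σ² = 4/1001  (sign -1)
I_A²/I_B² = (4/195)/(4/1001) = 77/15

77/15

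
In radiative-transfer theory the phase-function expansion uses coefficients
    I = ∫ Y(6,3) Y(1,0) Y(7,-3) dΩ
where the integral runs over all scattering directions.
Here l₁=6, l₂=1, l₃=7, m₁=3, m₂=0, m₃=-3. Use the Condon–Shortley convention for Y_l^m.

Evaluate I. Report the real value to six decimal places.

-0.221293

Checks pass: Σm=0; 14 even; l₃=7∈[5,7].
(2·6+1)(2·1+1)(2·7+1) = 585
Δ: 0! 12! 2! / 15! → 1/1365
sum: t=0:+1/518400 = 1/518400
3j²(6 1 7; 0 0 0) = Δ·Π!·Σ² = 7/195  (sign -1)
sum: t=0:+1/2177280 = 1/2177280
3j²(6 1 7; 3 0 -3) = Δ·Π!·Σ² = 8/273  (sign +1)
combine: 4πI² = 585·7/195·8/273 = 8/13
take √, sign -1: I = -0.22129336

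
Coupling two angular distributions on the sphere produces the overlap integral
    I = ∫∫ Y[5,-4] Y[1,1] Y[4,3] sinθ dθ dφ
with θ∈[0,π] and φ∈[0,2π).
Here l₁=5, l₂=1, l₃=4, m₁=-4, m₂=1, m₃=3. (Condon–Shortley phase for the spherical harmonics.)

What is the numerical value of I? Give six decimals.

0.294638

Rules hold: Σm=0, L=10 even, 4≤4≤6.
N = 11·3·9 = 297
Δ = 2!·8!·0!/11! = 1/495
Racah Σ t=1..1: t=1:−1/576 = -1/576
⇒ 3j(5 1 4; 0 0 0)² = 5/99, sgn -1
Racah Σ t=2..2: t=2:+1/10080 = 1/10080
⇒ 3j(5 1 4; -4 1 3)² = 4/55, sgn -1
4πI² = N·(3j₀)²·(3jₘ)² = 12/11
I = +1·√(1.09091/4π) = 0.29463840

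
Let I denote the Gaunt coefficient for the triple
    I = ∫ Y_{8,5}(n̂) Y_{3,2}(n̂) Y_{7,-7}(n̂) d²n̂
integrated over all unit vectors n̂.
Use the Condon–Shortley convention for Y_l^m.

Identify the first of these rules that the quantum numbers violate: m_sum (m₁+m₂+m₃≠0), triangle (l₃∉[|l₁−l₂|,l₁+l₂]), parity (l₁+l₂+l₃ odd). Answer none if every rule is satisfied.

none

m₁+m₂+m₃ = 5 + 2 − 7 = 0  ✓
triangle: |8−3|=5 ≤ l₃=7 ≤ 8+3=11  ✓
parity: l₁+l₂+l₃ = 18 is even  ✓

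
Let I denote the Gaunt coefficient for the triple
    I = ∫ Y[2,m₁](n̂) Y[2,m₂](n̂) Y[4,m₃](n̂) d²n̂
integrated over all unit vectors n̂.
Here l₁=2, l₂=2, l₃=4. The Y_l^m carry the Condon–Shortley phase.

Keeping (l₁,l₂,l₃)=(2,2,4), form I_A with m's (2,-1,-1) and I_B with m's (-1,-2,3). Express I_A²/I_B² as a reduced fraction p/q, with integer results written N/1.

1/7

l's match ⇒ only the (l;m) 3-j factors differ between A and B.
A: triangle coeff Δ(2,2,4) = 1/630; Σ_t [0,0]: t=0:+1/144 = 1/144; (3j)²=1/126 [(2 2 4; 2 -1 -1)], sign=-1
B: triangle coeff Δ(2,2,4) = 1/630; Σ_t [0,0]: t=0:+1/144 = 1/144; (3j)²=1/18 [(2 2 4; -1 -2 3)], sign=-1
I_A²/I_B² = (1/126)/(1/18) = 1/7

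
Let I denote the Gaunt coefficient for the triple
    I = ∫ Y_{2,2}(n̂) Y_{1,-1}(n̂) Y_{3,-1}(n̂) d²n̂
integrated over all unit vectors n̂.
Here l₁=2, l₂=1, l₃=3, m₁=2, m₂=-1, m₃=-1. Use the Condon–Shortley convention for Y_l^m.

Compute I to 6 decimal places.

-0.082589

Rules hold: Σm=0, L=6 even, 1≤3≤3.
N = 5·3·7 = 105
Δ = 0!·4!·2!/7! = 1/105
Racah Σ t=0..0: t=0:+1/4 = 1/4
⇒ 3j(2 1 3; 0 0 0)² = 3/35, sgn -1
Racah Σ t=0..0: t=0:+1/48 = 1/48
⇒ 3j(2 1 3; 2 -1 -1)² = 1/105, sgn +1
4πI² = N·(3j₀)²·(3jₘ)² = 3/35
I = -1·√(0.0857143/4π) = -0.08258890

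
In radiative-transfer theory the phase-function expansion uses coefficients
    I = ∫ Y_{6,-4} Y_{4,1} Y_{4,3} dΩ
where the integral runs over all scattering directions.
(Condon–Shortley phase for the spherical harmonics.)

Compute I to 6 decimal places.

Checks pass: Σm=0; 14 even; l₃=4∈[2,10].
(2·6+1)(2·4+1)(2·4+1) = 1053
Δ: 6! 6! 2! / 15! → 1/1261260
sum: t=2:+1/4608 t=3:−1/1296 t=4:+1/4608 = -7/20736
3j²(6 4 4; 0 0 0) = Δ·Π!·Σ² = 20/1287  (sign -1)
sum: t=4:+1/34560 t=5:−1/28800 = -1/172800
3j²(6 4 4; -4 1 3) = Δ·Π!·Σ² = 1/1430  (sign +1)
combine: 4πI² = 1053·20/1287·1/1430 = 18/1573
take √, sign -1: I = -0.03017637

-0.030176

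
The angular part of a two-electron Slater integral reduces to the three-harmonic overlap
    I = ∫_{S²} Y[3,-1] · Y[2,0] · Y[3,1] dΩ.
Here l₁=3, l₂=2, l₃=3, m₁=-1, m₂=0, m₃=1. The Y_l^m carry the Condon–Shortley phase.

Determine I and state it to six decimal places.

-0.126157

Rules hold: Σm=0, L=8 even, 1≤3≤5.
N = 7·5·7 = 245
Δ = 2!·4!·2!/9! = 1/3780
Racah Σ t=0..2: t=0:+1/24 t=1:−1/4 t=2:+1/24 = -1/6
⇒ 3j(3 2 3; 0 0 0)² = 4/105, sgn +1
Racah Σ t=0..2: t=0:+1/96 t=1:−1/6 t=2:+1/16 = -3/32
⇒ 3j(3 2 3; -1 0 1)² = 3/140, sgn -1
4πI² = N·(3j₀)²·(3jₘ)² = 1/5
I = -1·√(0.2/4π) = -0.12615663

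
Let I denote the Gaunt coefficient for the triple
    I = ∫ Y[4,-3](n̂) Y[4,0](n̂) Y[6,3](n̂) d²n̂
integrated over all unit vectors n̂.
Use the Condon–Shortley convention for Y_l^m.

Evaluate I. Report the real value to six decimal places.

Checks pass: Σm=0; 14 even; l₃=6∈[0,8].
(2·4+1)(2·4+1)(2·6+1) = 1053
Δ: 2! 6! 6! / 15! → 1/1261260
sum: t=0:+1/4608 t=1:−1/1296 t=2:+1/4608 = -7/20736
3j²(4 4 6; 0 0 0) = Δ·Π!·Σ² = 20/1287  (sign -1)
sum: t=1:−1/25920 t=2:+1/11520 = 1/20736
3j²(4 4 6; -3 0 3) = Δ·Π!·Σ² = 5/429  (sign -1)
combine: 4πI² = 1053·20/1287·5/429 = 300/1573
take √, sign +1: I = 0.12319450

0.123195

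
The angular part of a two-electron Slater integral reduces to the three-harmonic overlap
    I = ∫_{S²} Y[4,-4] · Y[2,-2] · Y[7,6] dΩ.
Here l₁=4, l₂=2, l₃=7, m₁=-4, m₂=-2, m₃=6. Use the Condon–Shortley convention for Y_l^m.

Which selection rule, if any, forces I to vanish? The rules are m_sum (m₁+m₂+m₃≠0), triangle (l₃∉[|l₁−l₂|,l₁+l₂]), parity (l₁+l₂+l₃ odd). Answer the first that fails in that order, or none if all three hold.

m₁+m₂+m₃ = -4 − 2 + 6 = 0  ✓
triangle: |4−2|=2 ≤ l₃=7 ≤ 4+2=6  ✗
parity: l₁+l₂+l₃ = 13 is odd

triangle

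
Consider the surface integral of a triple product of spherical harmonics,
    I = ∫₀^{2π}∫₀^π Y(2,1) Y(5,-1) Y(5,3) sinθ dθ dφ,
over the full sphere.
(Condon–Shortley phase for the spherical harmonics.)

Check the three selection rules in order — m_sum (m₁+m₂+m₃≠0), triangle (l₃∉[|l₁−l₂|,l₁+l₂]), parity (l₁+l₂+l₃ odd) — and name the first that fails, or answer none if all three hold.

m_sum

m₁+m₂+m₃ = 1 − 1 + 3 = 3  ✗
triangle: |2−5|=3 ≤ l₃=5 ≤ 2+5=7
parity: l₁+l₂+l₃ = 12 is even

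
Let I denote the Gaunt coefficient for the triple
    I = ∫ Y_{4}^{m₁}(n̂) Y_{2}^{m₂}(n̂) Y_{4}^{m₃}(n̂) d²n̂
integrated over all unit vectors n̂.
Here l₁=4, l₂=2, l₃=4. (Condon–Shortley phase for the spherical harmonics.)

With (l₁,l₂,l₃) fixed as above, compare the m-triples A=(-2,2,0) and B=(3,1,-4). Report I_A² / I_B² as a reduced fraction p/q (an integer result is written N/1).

Same 4,2,4: normalisation and zero-m 3j drop out of the ratio.
A: Δ: 2! 6! 2! / 11! → 1/13860; sum: t=2:+1/192 = 1/192; 3j²(4 2 4; -2 2 0) = Δ·Π!·Σ² = 3/77  (sign +1)
B: Δ: 2! 6! 2! / 11! → 1/13860; sum: t=1:−1/1440 = -1/1440; 3j²(4 2 4; 3 1 -4) = Δ·Π!·Σ² = 7/165  (sign -1)
I_A²/I_B² = (3/77)/(7/165) = 45/49

45/49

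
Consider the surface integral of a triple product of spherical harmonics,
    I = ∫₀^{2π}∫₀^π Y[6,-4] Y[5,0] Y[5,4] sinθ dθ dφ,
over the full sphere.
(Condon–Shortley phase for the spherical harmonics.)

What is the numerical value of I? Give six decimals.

-0.082328

Checks pass: Σm=0; 16 even; l₃=5∈[1,11].
(2·6+1)(2·5+1)(2·5+1) = 1573
Δ: 6! 6! 4! / 17! → 1/28588560
sum: t=1:−1/345600 t=2:+1/13824 t=3:−1/5184 t=4:+1/13824 t=5:−1/345600 = -7/129600
3j²(6 5 5; 0 0 0) = Δ·Π!·Σ² = 80/7293  (sign +1)
sum: t=4:+1/207360 t=5:−1/345600 = 1/518400
3j²(6 5 5; -4 0 4) = Δ·Π!·Σ² = 12/2431  (sign -1)
combine: 4πI² = 1573·80/7293·12/2431 = 320/3757
take √, sign -1: I = -0.08232836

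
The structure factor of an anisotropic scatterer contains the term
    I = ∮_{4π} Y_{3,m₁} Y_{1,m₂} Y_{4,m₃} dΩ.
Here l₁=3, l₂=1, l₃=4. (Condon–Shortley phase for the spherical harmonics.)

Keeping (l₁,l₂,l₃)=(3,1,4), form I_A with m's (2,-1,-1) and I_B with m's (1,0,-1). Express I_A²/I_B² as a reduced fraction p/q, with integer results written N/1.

1/5

Same 3,1,4: normalisation and zero-m 3j drop out of the ratio.
A: Δ: 0! 6! 2! / 9! → 1/252; sum: t=0:+1/240 = 1/240; 3j²(3 1 4; 2 -1 -1) = Δ·Π!·Σ² = 1/84  (sign -1)
B: Δ: 0! 6! 2! / 9! → 1/252; sum: t=0:+1/48 = 1/48; 3j²(3 1 4; 1 0 -1) = Δ·Π!·Σ² = 5/84  (sign -1)
I_A²/I_B² = (1/84)/(5/84) = 1/5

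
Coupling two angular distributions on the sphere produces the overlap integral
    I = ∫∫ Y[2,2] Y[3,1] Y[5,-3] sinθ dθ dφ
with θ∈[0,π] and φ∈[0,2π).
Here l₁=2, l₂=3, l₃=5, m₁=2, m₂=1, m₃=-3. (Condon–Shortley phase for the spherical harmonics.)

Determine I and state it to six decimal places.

-0.200476

Checks pass: Σm=0; 10 even; l₃=5∈[1,5].
(2·2+1)(2·3+1)(2·5+1) = 385
Δ: 0! 4! 6! / 11! → 1/2310
sum: t=0:+1/144 = 1/144
3j²(2 3 5; 0 0 0) = Δ·Π!·Σ² = 10/231  (sign -1)
sum: t=0:+1/1152 = 1/1152
3j²(2 3 5; 2 1 -3) = Δ·Π!·Σ² = 1/33  (sign +1)
combine: 4πI² = 385·10/231·1/33 = 50/99
take √, sign -1: I = -0.20047604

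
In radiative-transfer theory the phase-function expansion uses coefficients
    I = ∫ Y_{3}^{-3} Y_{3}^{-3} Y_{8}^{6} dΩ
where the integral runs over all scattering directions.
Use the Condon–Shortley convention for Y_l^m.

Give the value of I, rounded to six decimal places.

0.000000

triangle: need 0≤l₃≤6, have 8; I=0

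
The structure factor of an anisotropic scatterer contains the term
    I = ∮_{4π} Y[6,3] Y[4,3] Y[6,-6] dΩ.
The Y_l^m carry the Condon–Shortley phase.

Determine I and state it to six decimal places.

Checks pass: Σm=0; 16 even; l₃=6∈[2,10].
(2·6+1)(2·4+1)(2·6+1) = 1521
Δ: 4! 8! 4! / 17! → 1/15315300
sum: t=0:+1/829440 t=1:−1/25920 t=2:+1/9216 t=3:−1/25920 t=4:+1/829440 = 7/207360
3j²(6 4 6; 0 0 0) = Δ·Π!·Σ² = 28/2431  (sign +1)
sum: t=3:−1/5806080 = -1/5806080
3j²(6 4 6; 3 3 -6) = Δ·Π!·Σ² = 9/884  (sign -1)
combine: 4πI² = 1521·28/2431·9/884 = 567/3179
take √, sign -1: I = -0.11913554

-0.119136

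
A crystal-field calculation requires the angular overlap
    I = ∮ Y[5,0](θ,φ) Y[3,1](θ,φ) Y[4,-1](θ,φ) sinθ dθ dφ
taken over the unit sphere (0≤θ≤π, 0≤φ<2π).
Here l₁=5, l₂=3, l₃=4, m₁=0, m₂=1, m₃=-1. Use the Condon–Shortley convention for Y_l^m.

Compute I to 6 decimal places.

Rules hold: Σm=0, L=12 even, 2≤4≤8.
N = 11·7·9 = 693
Δ = 4!·6!·2!/13! = 1/180180
Racah Σ t=1..3: t=1:−1/576 t=2:+1/144 t=3:−1/576 = 1/288
⇒ 3j(5 3 4; 0 0 0)² = 20/1001, sgn +1
Racah Σ t=2..4: t=2:+1/288 t=3:−1/288 t=4:+1/5760 = 1/5760
⇒ 3j(5 3 4; 0 1 -1)² = 1/12012, sgn -1
4πI² = N·(3j₀)²·(3jₘ)² = 15/13013
I = -1·√(0.00115269/4π) = -0.00957750

-0.009577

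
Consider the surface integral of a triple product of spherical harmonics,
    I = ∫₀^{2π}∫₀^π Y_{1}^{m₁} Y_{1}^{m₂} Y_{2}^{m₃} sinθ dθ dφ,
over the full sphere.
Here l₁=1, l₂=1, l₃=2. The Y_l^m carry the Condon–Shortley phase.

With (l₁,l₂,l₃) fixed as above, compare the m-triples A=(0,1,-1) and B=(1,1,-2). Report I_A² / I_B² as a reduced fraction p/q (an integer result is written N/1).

1/2

Same 1,1,2: normalisation and zero-m 3j drop out of the ratio.
A: Δ: 0! 2! 2! / 5! → 1/30; sum: t=0:+1/2 = 1/2; 3j²(1 1 2; 0 1 -1) = Δ·Π!·Σ² = 1/10  (sign -1)
B: Δ: 0! 2! 2! / 5! → 1/30; sum: t=0:+1/4 = 1/4; 3j²(1 1 2; 1 1 -2) = Δ·Π!·Σ² = 1/5  (sign +1)
I_A²/I_B² = (1/10)/(1/5) = 1/2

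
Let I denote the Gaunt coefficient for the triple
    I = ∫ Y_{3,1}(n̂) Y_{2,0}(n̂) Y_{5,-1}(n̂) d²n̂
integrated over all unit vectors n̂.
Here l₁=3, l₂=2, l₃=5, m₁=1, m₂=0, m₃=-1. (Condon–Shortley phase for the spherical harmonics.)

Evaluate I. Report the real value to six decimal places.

-0.227318

Checks pass: Σm=0; 10 even; l₃=5∈[1,5].
(2·3+1)(2·2+1)(2·5+1) = 385
Δ: 0! 6! 4! / 11! → 1/2310
sum: t=0:+1/144 = 1/144
3j²(3 2 5; 0 0 0) = Δ·Π!·Σ² = 10/231  (sign -1)
sum: t=0:+1/192 = 1/192
3j²(3 2 5; 1 0 -1) = Δ·Π!·Σ² = 3/77  (sign +1)
combine: 4πI² = 385·10/231·3/77 = 50/77
take √, sign -1: I = -0.22731846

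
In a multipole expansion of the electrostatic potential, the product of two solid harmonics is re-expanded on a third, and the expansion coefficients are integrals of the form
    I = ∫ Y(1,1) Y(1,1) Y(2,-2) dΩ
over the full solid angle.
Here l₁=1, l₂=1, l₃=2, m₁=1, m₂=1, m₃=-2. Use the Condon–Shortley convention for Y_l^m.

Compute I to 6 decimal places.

Rules hold: Σm=0, L=4 even, 0≤2≤2.
N = 3·3·5 = 45
Δ = 0!·2!·2!/5! = 1/30
Racah Σ t=0..0: t=0:+1/1 = 1/1
⇒ 3j(1 1 2; 0 0 0)² = 2/15, sgn +1
Racah Σ t=0..0: t=0:+1/4 = 1/4
⇒ 3j(1 1 2; 1 1 -2)² = 1/5, sgn +1
4πI² = N·(3j₀)²·(3jₘ)² = 6/5
I = +1·√(1.2/4π) = 0.30901936

0.309019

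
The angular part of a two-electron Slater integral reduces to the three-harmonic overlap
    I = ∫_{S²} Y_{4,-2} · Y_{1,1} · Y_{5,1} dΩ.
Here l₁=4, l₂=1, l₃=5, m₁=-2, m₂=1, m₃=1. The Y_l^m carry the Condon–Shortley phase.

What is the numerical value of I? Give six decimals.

Checks pass: Σm=0; 10 even; l₃=5∈[3,5].
(2·4+1)(2·1+1)(2·5+1) = 297
Δ: 0! 8! 2! / 11! → 1/495
sum: t=0:+1/576 = 1/576
3j²(4 1 5; 0 0 0) = Δ·Π!·Σ² = 5/99  (sign -1)
sum: t=0:+1/2880 = 1/2880
3j²(4 1 5; -2 1 1) = Δ·Π!·Σ² = 2/165  (sign +1)
combine: 4πI² = 297·5/99·2/165 = 2/11
take √, sign -1: I = -0.12028562

-0.120286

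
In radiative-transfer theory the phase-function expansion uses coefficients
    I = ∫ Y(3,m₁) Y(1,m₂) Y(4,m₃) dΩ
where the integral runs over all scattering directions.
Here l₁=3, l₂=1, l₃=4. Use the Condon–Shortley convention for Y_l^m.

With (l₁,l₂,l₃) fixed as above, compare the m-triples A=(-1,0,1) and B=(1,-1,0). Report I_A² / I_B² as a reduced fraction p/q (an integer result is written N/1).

5/2

Shared (l₁,l₂,l₃)=(3,1,4): N and (l;000)² cancel in I_A²/I_B².
A: Δ = 0!·6!·2!/9! = 1/252; Racah Σ t=0..0: t=0:+1/48 = 1/48; ⇒ 3j(3 1 4; -1 0 1)² = 5/84, sgn -1
B: Δ = 0!·6!·2!/9! = 1/252; Racah Σ t=0..0: t=0:+1/96 = 1/96; ⇒ 3j(3 1 4; 1 -1 0)² = 1/42, sgn +1
I_A²/I_B² = (5/84)/(1/42) = 5/2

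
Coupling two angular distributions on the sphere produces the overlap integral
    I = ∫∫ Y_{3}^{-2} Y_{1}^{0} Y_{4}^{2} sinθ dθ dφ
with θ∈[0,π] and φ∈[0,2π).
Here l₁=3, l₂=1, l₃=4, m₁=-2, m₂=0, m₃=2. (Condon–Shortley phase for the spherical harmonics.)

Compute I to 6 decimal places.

0.213244

Rules hold: Σm=0, L=8 even, 2≤4≤4.
N = 7·3·9 = 189
Δ = 0!·6!·2!/9! = 1/252
Racah Σ t=0..0: t=0:+1/36 = 1/36
⇒ 3j(3 1 4; 0 0 0)² = 4/63, sgn +1
Racah Σ t=0..0: t=0:+1/120 = 1/120
⇒ 3j(3 1 4; -2 0 2)² = 1/21, sgn +1
4πI² = N·(3j₀)²·(3jₘ)² = 4/7
I = +1·√(0.571429/4π) = 0.21324362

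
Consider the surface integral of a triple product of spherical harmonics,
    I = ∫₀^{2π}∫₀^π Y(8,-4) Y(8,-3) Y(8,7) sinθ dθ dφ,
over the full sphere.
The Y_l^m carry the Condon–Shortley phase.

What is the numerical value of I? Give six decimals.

-0.041979

Rules hold: Σm=0, L=24 even, 0≤8≤16.
N = 17·17·17 = 4913
Δ = 8!·8!·8!/25! = 1/236637794250
Racah Σ t=0..8: t=0:+1/65548320768000 t=1:−1/128024064000 t=2:+1/2985984000 t=3:−1/373248000 t=4:+1/191102976 t=5:−1/373248000 t=6:+1/2985984000 t=7:−1/128024064000 t=8:+1/65548320768000 = 11/20808990720
⇒ 3j(8 8 8; 0 0 0)² = 490/96577, sgn +1
Racah Σ t=4..5: t=4:+1/117050572800 t=5:−1/146313216000 = 1/585252864000
⇒ 3j(8 8 8; -4 -3 7)² = 33/37145, sgn -1
4πI² = N·(3j₀)²·(3jₘ)² = 54978/2482597
I = -1·√(0.0221454/4π) = -0.04197942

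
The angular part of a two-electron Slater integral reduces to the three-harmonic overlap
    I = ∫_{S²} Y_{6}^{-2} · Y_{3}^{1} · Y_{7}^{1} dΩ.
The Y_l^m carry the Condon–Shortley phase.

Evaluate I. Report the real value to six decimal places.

0.062364

m-sum 0 ✓  L=16 even ✓  3≤7≤9 ✓
Π(2lᵢ+1) = 13×7×15 = 1365
triangle coeff Δ(6,3,7) = 1/2042040
Σ_t [0,2]: t=0:+1/207360 t=1:−1/57600 t=2:+1/207360 = -1/129600
(3j)²=168/12155 [(6 3 7; 0 0 0)], sign=+1
Σ_t [0,2]: t=0:+1/3870720 t=1:−1/181440 t=2:+1/138240 = 23/11612160
(3j)²=529/204204 [(6 3 7; -2 1 1)], sign=+1
⇒ 4πI² = 22218/454597
I = (+1)√(22218/454597/(4π)) = 0.06236404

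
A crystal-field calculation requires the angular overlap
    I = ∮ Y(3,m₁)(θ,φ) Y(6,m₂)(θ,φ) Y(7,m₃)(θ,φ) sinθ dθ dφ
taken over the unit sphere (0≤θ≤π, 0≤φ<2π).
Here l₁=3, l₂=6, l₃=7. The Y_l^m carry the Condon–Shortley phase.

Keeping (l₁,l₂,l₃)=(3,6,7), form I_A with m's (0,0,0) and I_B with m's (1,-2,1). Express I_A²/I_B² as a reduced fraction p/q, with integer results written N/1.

Same 3,6,7: normalisation and zero-m 3j drop out of the ratio.
A: Δ: 2! 4! 10! / 17! → 1/2042040; sum: t=0:+1/207360 t=1:−1/57600 t=2:+1/207360 = -1/129600; 3j²(3 6 7; 0 0 0) = Δ·Π!·Σ² = 168/12155  (sign +1)
B: Δ: 2! 4! 10! / 17! → 1/2042040; sum: t=0:+1/138240 t=1:−1/181440 t=2:+1/3870720 = 23/11612160; 3j²(3 6 7; 1 -2 1) = Δ·Π!·Σ² = 529/204204  (sign +1)
I_A²/I_B² = (168/12155)/(529/204204) = 14112/2645

14112/2645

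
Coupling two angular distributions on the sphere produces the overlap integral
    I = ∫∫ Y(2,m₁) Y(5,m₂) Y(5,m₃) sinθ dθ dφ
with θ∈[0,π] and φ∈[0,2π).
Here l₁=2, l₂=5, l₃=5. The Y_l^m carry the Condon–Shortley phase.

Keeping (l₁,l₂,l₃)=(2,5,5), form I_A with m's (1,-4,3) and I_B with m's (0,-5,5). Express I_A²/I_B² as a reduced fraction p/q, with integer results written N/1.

l's match ⇒ only the (l;m) 3-j factors differ between A and B.
A: triangle coeff Δ(2,5,5) = 1/38610; Σ_t [0,1]: t=0:+1/10080 t=1:−1/80640 = 1/11520; (3j)²=49/1430 [(2 5 5; 1 -4 3)], sign=+1
B: triangle coeff Δ(2,5,5) = 1/38610; Σ_t [0,0]: t=0:+1/161280 = 1/161280; (3j)²=15/286 [(2 5 5; 0 -5 5)], sign=+1
I_A²/I_B² = (49/1430)/(15/286) = 49/75

49/75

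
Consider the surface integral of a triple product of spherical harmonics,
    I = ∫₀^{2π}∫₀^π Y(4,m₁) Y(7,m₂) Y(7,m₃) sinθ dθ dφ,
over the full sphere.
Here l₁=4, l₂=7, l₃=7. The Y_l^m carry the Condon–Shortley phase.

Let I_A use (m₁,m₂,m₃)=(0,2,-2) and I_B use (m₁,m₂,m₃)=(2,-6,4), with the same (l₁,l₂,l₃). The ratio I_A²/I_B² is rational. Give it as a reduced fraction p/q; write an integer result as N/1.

Same 4,7,7: normalisation and zero-m 3j drop out of the ratio.
A: Δ: 4! 4! 10! / 19! → 1/58198140; sum: t=0:+1/209018880 t=1:−1/2903040 t=2:+1/483840 t=3:−1/622080 t=4:+1/8294400 = 251/1045094400; 3j²(4 7 7; 0 2 -2) = Δ·Π!·Σ² = 63001/58198140  (sign -1)
B: Δ: 4! 4! 10! / 19! → 1/58198140; sum: t=0:+1/34836480 t=1:−1/130636800 = 11/522547200; 3j²(4 7 7; 2 -6 4) = Δ·Π!·Σ² = 1331/81396  (sign -1)
I_A²/I_B² = (63001/58198140)/(1331/81396) = 63001/951665

63001/951665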